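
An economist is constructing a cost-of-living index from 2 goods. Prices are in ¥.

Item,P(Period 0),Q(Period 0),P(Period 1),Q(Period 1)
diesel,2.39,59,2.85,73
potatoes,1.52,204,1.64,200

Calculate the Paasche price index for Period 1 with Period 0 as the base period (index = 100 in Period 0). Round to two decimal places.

Paasche price index uses current-period quantities as weights.
ΣP(Period 1)·Q(Period 1) = 2.85×73 + 1.64×200 = 208.05 + 328 = 536.05
ΣP(Period 0)·Q(Period 1) = 2.39×73 + 1.52×200 = 174.47 + 304 = 478.47
Index = 536.05 / 478.47 × 100 = 112.0342

112.03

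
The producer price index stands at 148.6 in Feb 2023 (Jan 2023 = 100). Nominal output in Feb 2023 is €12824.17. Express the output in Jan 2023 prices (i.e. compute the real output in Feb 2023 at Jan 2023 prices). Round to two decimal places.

8629.99

Real = Nominal ÷ (Index/100) = 12824.17 ÷ (148.6/100)
     = 12824.17 ÷ 1.486 = 8629.9933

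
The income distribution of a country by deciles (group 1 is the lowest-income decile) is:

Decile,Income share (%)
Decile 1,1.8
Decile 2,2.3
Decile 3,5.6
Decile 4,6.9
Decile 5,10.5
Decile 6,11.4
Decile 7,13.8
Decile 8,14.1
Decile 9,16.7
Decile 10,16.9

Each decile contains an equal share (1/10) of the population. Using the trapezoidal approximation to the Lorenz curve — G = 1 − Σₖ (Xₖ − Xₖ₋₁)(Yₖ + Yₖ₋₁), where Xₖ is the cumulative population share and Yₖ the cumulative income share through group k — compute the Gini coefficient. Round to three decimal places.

0.301

Cumulative income shares Yₖ: 0.0180, 0.0410, 0.0970, 0.1660, 0.2710, 0.3850, 0.5230, 0.6640, 0.8310, 1.0000
Σ (Xₖ−Xₖ₋₁)(Yₖ+Yₖ₋₁) = (1/10)(0.0180+0.0000) + (1/10)(0.0410+0.0180) + (1/10)(0.0970+0.0410) + (1/10)(0.1660+0.0970) + (1/10)(0.2710+0.1660) + (1/10)(0.3850+0.2710) + (1/10)(0.5230+0.3850) + (1/10)(0.6640+0.5230) + (1/10)(0.8310+0.6640) + (1/10)(1.0000+0.8310)
  = 0.0018 + 0.0059 + 0.0138 + 0.0263 + 0.0437 + 0.0656 + 0.0908 + 0.1187 + 0.1495 + 0.1831 = 0.6992
G = 1 − 0.6992 = 0.3008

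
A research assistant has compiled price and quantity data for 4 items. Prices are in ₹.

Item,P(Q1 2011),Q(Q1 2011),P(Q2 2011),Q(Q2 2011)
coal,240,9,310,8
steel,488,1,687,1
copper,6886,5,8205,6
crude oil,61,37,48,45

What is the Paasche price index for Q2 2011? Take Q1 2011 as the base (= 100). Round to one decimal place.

117.4

Paasche price index uses current-period quantities as weights.
ΣP(Q2 2011)·Q(Q2 2011) = 310×8 + 687×1 + 8205×6 + 48×45 = 2480 + 687 + 49230 + 2160 = 54557
ΣP(Q1 2011)·Q(Q2 2011) = 240×8 + 488×1 + 6886×6 + 61×45 = 1920 + 488 + 41316 + 2745 = 46469
Index = 54557 / 46469 × 100 = 117.4052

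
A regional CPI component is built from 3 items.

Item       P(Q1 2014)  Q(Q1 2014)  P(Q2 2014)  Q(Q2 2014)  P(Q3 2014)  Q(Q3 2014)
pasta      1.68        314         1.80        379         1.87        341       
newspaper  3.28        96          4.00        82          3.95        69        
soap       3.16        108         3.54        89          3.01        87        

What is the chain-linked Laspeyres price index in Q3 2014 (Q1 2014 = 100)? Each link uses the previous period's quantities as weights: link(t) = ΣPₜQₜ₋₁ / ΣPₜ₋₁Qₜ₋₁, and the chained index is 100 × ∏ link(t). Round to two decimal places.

Link Q1 2014→Q2 2014:
ΣP(Q2 2014)Q(Q1 2014) = 1.80×314 + 4.00×96 + 3.54×108 = 565.2 + 384 + 382.32 = 1331.52
ΣP(Q1 2014)Q(Q1 2014) = 1.68×314 + 3.28×96 + 3.16×108 = 527.52 + 314.88 + 341.28 = 1183.68
link = 1331.52/1183.68 = 1.124899
Link Q2 2014→Q3 2014:
ΣP(Q3 2014)Q(Q2 2014) = 1.87×379 + 3.95×82 + 3.01×89 = 708.73 + 323.9 + 267.89 = 1300.52
ΣP(Q2 2014)Q(Q2 2014) = 1.80×379 + 4.00×82 + 3.54×89 = 682.2 + 328 + 315.06 = 1325.26
link = 1300.52/1325.26 = 0.981332
Chained index = 100 × 1.124899 × 0.981332 = 110.3899

110.39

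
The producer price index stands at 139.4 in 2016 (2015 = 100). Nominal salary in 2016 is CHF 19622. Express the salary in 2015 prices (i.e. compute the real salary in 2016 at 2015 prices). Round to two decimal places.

14076.04

Real = Nominal ÷ (Index/100) = 19622 ÷ (139.4/100)
     = 19622 ÷ 1.394 = 14076.0402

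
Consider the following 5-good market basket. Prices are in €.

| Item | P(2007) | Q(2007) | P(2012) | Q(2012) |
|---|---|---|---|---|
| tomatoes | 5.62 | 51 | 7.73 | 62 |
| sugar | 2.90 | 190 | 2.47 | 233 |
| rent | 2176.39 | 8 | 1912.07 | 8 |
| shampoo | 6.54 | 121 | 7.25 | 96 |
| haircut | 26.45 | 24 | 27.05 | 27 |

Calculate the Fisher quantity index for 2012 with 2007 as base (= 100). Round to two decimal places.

100.52

Laspeyres component (base-period weights):
ΣP(2007)Q(2012) = 5.62×62 + 2.90×233 + 2176.39×8 + 6.54×96 + 26.45×27 = 348.44 + 675.7 + 17411.12 + 627.84 + 714.15 = 19777.25
ΣP(2007)Q(2007) = 5.62×51 + 2.90×190 + 2176.39×8 + 6.54×121 + 26.45×24 = 286.62 + 551 + 17411.12 + 791.34 + 634.8 = 19674.88
L = 19777.25 / 19674.88 × 100 = 100.5203
Paasche component (current-period weights):
ΣP(2012)Q(2012) = 7.73×62 + 2.47×233 + 1912.07×8 + 7.25×96 + 27.05×27 = 479.26 + 575.51 + 15296.56 + 696 + 730.35 = 17777.68
ΣP(2012)Q(2007) = 7.73×51 + 2.47×190 + 1912.07×8 + 7.25×121 + 27.05×24 = 394.23 + 469.3 + 15296.56 + 877.25 + 649.2 = 17686.54
P = 17777.68 / 17686.54 × 100 = 100.5153
Fisher = √(L × P) = √(100.5203 × 100.5153) = 100.5178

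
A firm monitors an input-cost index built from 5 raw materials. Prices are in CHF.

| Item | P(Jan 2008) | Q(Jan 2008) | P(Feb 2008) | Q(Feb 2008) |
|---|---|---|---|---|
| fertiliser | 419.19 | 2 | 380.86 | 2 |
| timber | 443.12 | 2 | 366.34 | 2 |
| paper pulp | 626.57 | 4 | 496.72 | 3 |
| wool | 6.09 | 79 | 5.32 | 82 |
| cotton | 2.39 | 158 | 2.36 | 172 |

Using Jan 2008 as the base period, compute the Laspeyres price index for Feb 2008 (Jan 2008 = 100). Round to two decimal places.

Laspeyres price index uses base-period quantities as weights.
ΣP(Feb 2008)·Q(Jan 2008) = 380.86×2 + 366.34×2 + 496.72×4 + 5.32×79 + 2.36×158 = 761.72 + 732.68 + 1986.88 + 420.28 + 372.88 = 4274.44
ΣP(Jan 2008)·Q(Jan 2008) = 419.19×2 + 443.12×2 + 626.57×4 + 6.09×79 + 2.39×158 = 838.38 + 886.24 + 2506.28 + 481.11 + 377.62 = 5089.63
Index = 4274.44 / 5089.63 × 100 = 83.9833

83.98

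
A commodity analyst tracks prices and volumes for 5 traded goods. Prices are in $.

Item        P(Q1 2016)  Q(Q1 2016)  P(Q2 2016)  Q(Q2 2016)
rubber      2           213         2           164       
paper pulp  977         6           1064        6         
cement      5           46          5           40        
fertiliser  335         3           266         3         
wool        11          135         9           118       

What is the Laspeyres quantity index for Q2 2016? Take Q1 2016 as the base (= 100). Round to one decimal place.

96.5

Laspeyres quantity index uses base-period prices as weights.
ΣP(Q1 2016)·Q(Q2 2016) = 2×164 + 977×6 + 5×40 + 335×3 + 11×118 = 328 + 5862 + 200 + 1005 + 1298 = 8693
ΣP(Q1 2016)·Q(Q1 2016) = 2×213 + 977×6 + 5×46 + 335×3 + 11×135 = 426 + 5862 + 230 + 1005 + 1485 = 9008
Index = 8693 / 9008 × 100 = 96.5031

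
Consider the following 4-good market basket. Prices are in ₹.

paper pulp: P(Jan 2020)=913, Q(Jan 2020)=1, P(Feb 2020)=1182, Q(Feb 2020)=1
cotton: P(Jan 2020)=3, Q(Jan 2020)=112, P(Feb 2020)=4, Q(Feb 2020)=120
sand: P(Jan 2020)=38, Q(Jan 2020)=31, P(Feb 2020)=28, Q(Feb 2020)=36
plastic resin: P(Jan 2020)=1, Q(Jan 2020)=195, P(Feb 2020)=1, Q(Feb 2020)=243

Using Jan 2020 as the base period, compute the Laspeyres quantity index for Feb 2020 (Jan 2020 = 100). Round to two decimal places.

Laspeyres quantity index uses base-period prices as weights.
ΣP(Jan 2020)·Q(Feb 2020) = 913×1 + 3×120 + 38×36 + 1×243 = 913 + 360 + 1368 + 243 = 2884
ΣP(Jan 2020)·Q(Jan 2020) = 913×1 + 3×112 + 38×31 + 1×195 = 913 + 336 + 1178 + 195 = 2622
Index = 2884 / 2622 × 100 = 109.9924

109.99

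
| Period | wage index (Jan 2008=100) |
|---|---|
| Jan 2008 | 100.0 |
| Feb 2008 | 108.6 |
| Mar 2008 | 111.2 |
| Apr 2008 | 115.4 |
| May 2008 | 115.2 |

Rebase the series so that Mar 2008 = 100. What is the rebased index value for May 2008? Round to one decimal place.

Rebased(May 2008) = 115.2 / 111.2 × 100 = 103.5971

103.6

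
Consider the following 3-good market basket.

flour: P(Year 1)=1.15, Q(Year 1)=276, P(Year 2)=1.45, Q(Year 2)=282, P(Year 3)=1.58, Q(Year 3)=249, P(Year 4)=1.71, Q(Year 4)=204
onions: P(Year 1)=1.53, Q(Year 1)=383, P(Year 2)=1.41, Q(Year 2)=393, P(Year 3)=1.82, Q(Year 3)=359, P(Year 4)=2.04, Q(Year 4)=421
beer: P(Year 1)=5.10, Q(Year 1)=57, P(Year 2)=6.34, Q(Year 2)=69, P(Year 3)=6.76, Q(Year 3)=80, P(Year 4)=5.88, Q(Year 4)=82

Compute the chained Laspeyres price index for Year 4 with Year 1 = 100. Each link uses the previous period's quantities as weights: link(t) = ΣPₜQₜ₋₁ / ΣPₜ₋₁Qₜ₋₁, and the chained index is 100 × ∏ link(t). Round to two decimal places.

129.92

Link Year 1→Year 2:
ΣP(Year 2)Q(Year 1) = 1.45×276 + 1.41×383 + 6.34×57 = 400.2 + 540.03 + 361.38 = 1301.61
ΣP(Year 1)Q(Year 1) = 1.15×276 + 1.53×383 + 5.10×57 = 317.4 + 585.99 + 290.7 = 1194.09
link = 1301.61/1194.09 = 1.090043
Link Year 2→Year 3:
ΣP(Year 3)Q(Year 2) = 1.58×282 + 1.82×393 + 6.76×69 = 445.56 + 715.26 + 466.44 = 1627.26
ΣP(Year 2)Q(Year 2) = 1.45×282 + 1.41×393 + 6.34×69 = 408.9 + 554.13 + 437.46 = 1400.49
link = 1627.26/1400.49 = 1.161922
Link Year 3→Year 4:
ΣP(Year 4)Q(Year 3) = 1.71×249 + 2.04×359 + 5.88×80 = 425.79 + 732.36 + 470.4 = 1628.55
ΣP(Year 3)Q(Year 3) = 1.58×249 + 1.82×359 + 6.76×80 = 393.42 + 653.38 + 540.8 = 1587.6
link = 1628.55/1587.6 = 1.025794
Chained index = 100 × 1.090043 × 1.161922 × 1.025794 = 129.9214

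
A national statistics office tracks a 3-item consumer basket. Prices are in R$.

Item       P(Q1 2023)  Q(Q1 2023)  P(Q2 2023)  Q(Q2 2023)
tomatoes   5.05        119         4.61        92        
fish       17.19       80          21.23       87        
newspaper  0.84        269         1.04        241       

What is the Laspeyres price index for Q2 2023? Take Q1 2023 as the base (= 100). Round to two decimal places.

Laspeyres price index uses base-period quantities as weights.
ΣP(Q2 2023)·Q(Q1 2023) = 4.61×119 + 21.23×80 + 1.04×269 = 548.59 + 1698.4 + 279.76 = 2526.75
ΣP(Q1 2023)·Q(Q1 2023) = 5.05×119 + 17.19×80 + 0.84×269 = 600.95 + 1375.2 + 225.96 = 2202.11
Index = 2526.75 / 2202.11 × 100 = 114.7422

114.74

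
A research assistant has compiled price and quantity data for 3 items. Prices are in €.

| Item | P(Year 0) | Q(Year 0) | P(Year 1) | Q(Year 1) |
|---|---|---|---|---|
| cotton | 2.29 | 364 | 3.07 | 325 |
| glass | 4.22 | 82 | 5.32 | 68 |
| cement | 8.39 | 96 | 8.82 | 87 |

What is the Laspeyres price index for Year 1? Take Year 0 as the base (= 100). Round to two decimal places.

Laspeyres price index uses base-period quantities as weights.
ΣP(Year 1)·Q(Year 0) = 3.07×364 + 5.32×82 + 8.82×96 = 1117.48 + 436.24 + 846.72 = 2400.44
ΣP(Year 0)·Q(Year 0) = 2.29×364 + 4.22×82 + 8.39×96 = 833.56 + 346.04 + 805.44 = 1985.04
Index = 2400.44 / 1985.04 × 100 = 120.9265

120.93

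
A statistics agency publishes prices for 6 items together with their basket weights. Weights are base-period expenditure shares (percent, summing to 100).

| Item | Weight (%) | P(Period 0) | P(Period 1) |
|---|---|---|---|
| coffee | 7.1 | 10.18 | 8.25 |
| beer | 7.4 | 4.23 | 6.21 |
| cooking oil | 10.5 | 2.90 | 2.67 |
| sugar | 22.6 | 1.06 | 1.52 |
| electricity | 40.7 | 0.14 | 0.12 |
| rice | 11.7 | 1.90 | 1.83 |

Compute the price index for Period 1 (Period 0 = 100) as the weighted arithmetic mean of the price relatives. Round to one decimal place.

coffee: 7.1 × (8.25/10.18) = 7.1 × 0.810413 = 5.7539
beer: 7.4 × (6.21/4.23) = 7.4 × 1.468085 = 10.8638
cooking oil: 10.5 × (2.67/2.90) = 10.5 × 0.920690 = 9.6672
sugar: 22.6 × (1.52/1.06) = 22.6 × 1.433962 = 32.4075
electricity: 40.7 × (0.12/0.14) = 40.7 × 0.857143 = 34.8857
rice: 11.7 × (1.83/1.90) = 11.7 × 0.963158 = 11.2689
Index = Σ wᵢ·(p₁ᵢ/p₀ᵢ) = 5.7539 + 10.8638 + 9.6672 + 32.4075 + 34.8857 + 11.2689 = 104.8472

104.8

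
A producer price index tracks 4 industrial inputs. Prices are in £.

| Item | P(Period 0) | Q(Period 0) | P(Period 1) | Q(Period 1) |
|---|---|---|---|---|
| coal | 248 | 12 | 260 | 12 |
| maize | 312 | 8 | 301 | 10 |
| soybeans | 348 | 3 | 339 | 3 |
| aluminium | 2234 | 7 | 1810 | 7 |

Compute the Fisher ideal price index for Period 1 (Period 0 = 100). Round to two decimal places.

86.87

Laspeyres component (base-period weights):
ΣP(Period 1)Q(Period 0) = 260×12 + 301×8 + 339×3 + 1810×7 = 3120 + 2408 + 1017 + 12670 = 19215
ΣP(Period 0)Q(Period 0) = 248×12 + 312×8 + 348×3 + 2234×7 = 2976 + 2496 + 1044 + 15638 = 22154
L = 19215 / 22154 × 100 = 86.7338
Paasche component (current-period weights):
ΣP(Period 1)Q(Period 1) = 260×12 + 301×10 + 339×3 + 1810×7 = 3120 + 3010 + 1017 + 12670 = 19817
ΣP(Period 0)Q(Period 1) = 248×12 + 312×10 + 348×3 + 2234×7 = 2976 + 3120 + 1044 + 15638 = 22778
P = 19817 / 22778 × 100 = 87.0006
Fisher = √(L × P) = √(86.7338 × 87.0006) = 86.8671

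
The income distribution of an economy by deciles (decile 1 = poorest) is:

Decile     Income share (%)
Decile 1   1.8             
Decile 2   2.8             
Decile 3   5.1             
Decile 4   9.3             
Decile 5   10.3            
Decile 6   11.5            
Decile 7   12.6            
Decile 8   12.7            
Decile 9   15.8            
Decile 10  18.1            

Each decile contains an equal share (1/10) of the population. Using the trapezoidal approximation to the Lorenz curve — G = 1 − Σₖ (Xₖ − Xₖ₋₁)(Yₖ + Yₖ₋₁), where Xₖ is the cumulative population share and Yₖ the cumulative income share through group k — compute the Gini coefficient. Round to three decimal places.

Cumulative income shares Yₖ: 0.0180, 0.0460, 0.0970, 0.1900, 0.2930, 0.4080, 0.5340, 0.6610, 0.8190, 1.0000
Σ (Xₖ−Xₖ₋₁)(Yₖ+Yₖ₋₁) = (1/10)(0.0180+0.0000) + (1/10)(0.0460+0.0180) + (1/10)(0.0970+0.0460) + (1/10)(0.1900+0.0970) + (1/10)(0.2930+0.1900) + (1/10)(0.4080+0.2930) + (1/10)(0.5340+0.4080) + (1/10)(0.6610+0.5340) + (1/10)(0.8190+0.6610) + (1/10)(1.0000+0.8190)
  = 0.0018 + 0.0064 + 0.0143 + 0.0287 + 0.0483 + 0.0701 + 0.0942 + 0.1195 + 0.1480 + 0.1819 = 0.7132
G = 1 − 0.7132 = 0.2868

0.287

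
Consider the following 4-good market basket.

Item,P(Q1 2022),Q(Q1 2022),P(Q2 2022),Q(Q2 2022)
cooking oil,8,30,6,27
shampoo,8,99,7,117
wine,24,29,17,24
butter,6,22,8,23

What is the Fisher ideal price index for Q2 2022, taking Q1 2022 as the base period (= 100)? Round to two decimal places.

Laspeyres component (base-period weights):
ΣP(Q2 2022)Q(Q1 2022) = 6×30 + 7×99 + 17×29 + 8×22 = 180 + 693 + 493 + 176 = 1542
ΣP(Q1 2022)Q(Q1 2022) = 8×30 + 8×99 + 24×29 + 6×22 = 240 + 792 + 696 + 132 = 1860
L = 1542 / 1860 × 100 = 82.9032
Paasche component (current-period weights):
ΣP(Q2 2022)Q(Q2 2022) = 6×27 + 7×117 + 17×24 + 8×23 = 162 + 819 + 408 + 184 = 1573
ΣP(Q1 2022)Q(Q2 2022) = 8×27 + 8×117 + 24×24 + 6×23 = 216 + 936 + 576 + 138 = 1866
P = 1573 / 1866 × 100 = 84.2980
Fisher = √(L × P) = √(82.9032 × 84.2980) = 83.5977

83.60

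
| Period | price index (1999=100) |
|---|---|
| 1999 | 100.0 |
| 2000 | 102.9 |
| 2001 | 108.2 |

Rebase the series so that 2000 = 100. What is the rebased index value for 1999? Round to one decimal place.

97.2

Rebased(1999) = 100.0 / 102.9 × 100 = 97.1817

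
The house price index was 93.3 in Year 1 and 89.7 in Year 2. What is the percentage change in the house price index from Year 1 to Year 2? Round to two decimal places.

Change = (89.7 − 93.3) / 93.3 × 100
       = -3.6 / 93.3 × 100 = -3.8585%

-3.86%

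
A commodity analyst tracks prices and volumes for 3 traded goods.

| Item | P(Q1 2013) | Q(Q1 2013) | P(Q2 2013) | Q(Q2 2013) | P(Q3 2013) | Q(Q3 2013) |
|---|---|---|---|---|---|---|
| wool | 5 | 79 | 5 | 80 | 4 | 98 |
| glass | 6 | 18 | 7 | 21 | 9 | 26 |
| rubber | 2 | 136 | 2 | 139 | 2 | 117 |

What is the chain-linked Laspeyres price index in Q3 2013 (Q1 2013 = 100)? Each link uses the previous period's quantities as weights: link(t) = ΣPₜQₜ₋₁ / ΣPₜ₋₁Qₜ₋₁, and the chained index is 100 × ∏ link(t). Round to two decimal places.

Link Q1 2013→Q2 2013:
ΣP(Q2 2013)Q(Q1 2013) = 5×79 + 7×18 + 2×136 = 395 + 126 + 272 = 793
ΣP(Q1 2013)Q(Q1 2013) = 5×79 + 6×18 + 2×136 = 395 + 108 + 272 = 775
link = 793/775 = 1.023226
Link Q2 2013→Q3 2013:
ΣP(Q3 2013)Q(Q2 2013) = 4×80 + 9×21 + 2×139 = 320 + 189 + 278 = 787
ΣP(Q2 2013)Q(Q2 2013) = 5×80 + 7×21 + 2×139 = 400 + 147 + 278 = 825
link = 787/825 = 0.953939
Chained index = 100 × 1.023226 × 0.953939 = 97.6095

97.61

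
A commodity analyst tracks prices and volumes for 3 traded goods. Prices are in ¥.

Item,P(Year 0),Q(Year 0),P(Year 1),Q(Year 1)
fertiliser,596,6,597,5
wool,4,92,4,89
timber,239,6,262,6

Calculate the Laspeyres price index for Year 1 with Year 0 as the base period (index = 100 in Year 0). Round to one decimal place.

Laspeyres price index uses base-period quantities as weights.
ΣP(Year 1)·Q(Year 0) = 597×6 + 4×92 + 262×6 = 3582 + 368 + 1572 = 5522
ΣP(Year 0)·Q(Year 0) = 596×6 + 4×92 + 239×6 = 3576 + 368 + 1434 = 5378
Index = 5522 / 5378 × 100 = 102.6776

102.7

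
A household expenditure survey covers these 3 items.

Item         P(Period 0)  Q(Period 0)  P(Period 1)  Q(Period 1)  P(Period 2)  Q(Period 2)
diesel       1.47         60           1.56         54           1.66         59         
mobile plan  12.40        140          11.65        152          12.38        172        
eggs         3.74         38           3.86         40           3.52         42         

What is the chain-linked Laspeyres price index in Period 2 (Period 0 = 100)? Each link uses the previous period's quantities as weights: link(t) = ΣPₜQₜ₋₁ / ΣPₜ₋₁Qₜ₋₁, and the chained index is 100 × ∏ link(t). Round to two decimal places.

100.03

Link Period 0→Period 1:
ΣP(Period 1)Q(Period 0) = 1.56×60 + 11.65×140 + 3.86×38 = 93.6 + 1631 + 146.68 = 1871.28
ΣP(Period 0)Q(Period 0) = 1.47×60 + 12.40×140 + 3.74×38 = 88.2 + 1736 + 142.12 = 1966.32
link = 1871.28/1966.32 = 0.951666
Link Period 1→Period 2:
ΣP(Period 2)Q(Period 1) = 1.66×54 + 12.38×152 + 3.52×40 = 89.64 + 1881.76 + 140.8 = 2112.2
ΣP(Period 1)Q(Period 1) = 1.56×54 + 11.65×152 + 3.86×40 = 84.24 + 1770.8 + 154.4 = 2009.44
link = 2112.2/2009.44 = 1.051139
Chained index = 100 × 0.951666 × 1.051139 = 100.0333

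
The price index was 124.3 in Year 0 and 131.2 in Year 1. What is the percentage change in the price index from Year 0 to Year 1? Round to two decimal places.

Change = (131.2 − 124.3) / 124.3 × 100
       = 6.9 / 124.3 × 100 = 5.5511%

5.55%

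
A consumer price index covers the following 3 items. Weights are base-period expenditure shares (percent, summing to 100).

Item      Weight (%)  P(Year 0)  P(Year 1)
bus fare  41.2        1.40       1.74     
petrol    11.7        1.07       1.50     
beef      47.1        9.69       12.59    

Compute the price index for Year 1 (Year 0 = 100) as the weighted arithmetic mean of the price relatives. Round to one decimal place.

bus fare: 41.2 × (1.74/1.40) = 41.2 × 1.242857 = 51.2057
petrol: 11.7 × (1.50/1.07) = 11.7 × 1.401869 = 16.4019
beef: 47.1 × (12.59/9.69) = 47.1 × 1.299278 = 61.1960
Index = Σ wᵢ·(p₁ᵢ/p₀ᵢ) = 51.2057 + 16.4019 + 61.1960 = 128.8036

128.8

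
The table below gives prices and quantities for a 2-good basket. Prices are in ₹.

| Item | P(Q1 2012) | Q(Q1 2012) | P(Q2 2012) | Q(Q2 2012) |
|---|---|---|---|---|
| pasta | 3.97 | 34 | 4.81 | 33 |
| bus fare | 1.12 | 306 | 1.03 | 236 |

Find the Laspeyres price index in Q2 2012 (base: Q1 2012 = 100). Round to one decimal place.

100.2

Laspeyres price index uses base-period quantities as weights.
ΣP(Q2 2012)·Q(Q1 2012) = 4.81×34 + 1.03×306 = 163.54 + 315.18 = 478.72
ΣP(Q1 2012)·Q(Q1 2012) = 3.97×34 + 1.12×306 = 134.98 + 342.72 = 477.7
Index = 478.72 / 477.7 × 100 = 100.2135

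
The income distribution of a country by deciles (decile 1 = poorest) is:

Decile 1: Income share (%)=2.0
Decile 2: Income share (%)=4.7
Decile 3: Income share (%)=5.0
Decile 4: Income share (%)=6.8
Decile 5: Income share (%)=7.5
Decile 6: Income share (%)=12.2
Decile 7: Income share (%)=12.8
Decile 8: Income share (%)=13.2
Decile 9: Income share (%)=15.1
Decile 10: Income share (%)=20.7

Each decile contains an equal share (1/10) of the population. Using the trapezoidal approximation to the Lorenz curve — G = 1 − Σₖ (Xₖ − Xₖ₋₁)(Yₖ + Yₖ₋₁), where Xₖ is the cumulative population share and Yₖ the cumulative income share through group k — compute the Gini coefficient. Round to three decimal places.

0.305

Cumulative income shares Yₖ: 0.0200, 0.0670, 0.1170, 0.1850, 0.2600, 0.3820, 0.5100, 0.6420, 0.7930, 1.0000
Σ (Xₖ−Xₖ₋₁)(Yₖ+Yₖ₋₁) = (1/10)(0.0200+0.0000) + (1/10)(0.0670+0.0200) + (1/10)(0.1170+0.0670) + (1/10)(0.1850+0.1170) + (1/10)(0.2600+0.1850) + (1/10)(0.3820+0.2600) + (1/10)(0.5100+0.3820) + (1/10)(0.6420+0.5100) + (1/10)(0.7930+0.6420) + (1/10)(1.0000+0.7930)
  = 0.0020 + 0.0087 + 0.0184 + 0.0302 + 0.0445 + 0.0642 + 0.0892 + 0.1152 + 0.1435 + 0.1793 = 0.6952
G = 1 − 0.6952 = 0.3048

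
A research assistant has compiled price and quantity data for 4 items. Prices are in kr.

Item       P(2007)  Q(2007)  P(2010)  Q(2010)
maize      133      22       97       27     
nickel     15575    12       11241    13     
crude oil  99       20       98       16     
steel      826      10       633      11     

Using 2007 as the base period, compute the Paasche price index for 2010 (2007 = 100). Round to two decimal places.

72.57

Paasche price index uses current-period quantities as weights.
ΣP(2010)·Q(2010) = 97×27 + 11241×13 + 98×16 + 633×11 = 2619 + 146133 + 1568 + 6963 = 157283
ΣP(2007)·Q(2010) = 133×27 + 15575×13 + 99×16 + 826×11 = 3591 + 202475 + 1584 + 9086 = 216736
Index = 157283 / 216736 × 100 = 72.5689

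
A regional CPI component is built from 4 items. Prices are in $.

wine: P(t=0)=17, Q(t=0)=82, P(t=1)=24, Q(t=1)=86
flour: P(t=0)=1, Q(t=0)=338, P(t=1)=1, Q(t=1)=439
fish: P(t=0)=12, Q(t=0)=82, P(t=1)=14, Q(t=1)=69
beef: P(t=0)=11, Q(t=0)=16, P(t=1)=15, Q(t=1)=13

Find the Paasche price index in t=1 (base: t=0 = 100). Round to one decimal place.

127.6

Paasche price index uses current-period quantities as weights.
ΣP(t=1)·Q(t=1) = 24×86 + 1×439 + 14×69 + 15×13 = 2064 + 439 + 966 + 195 = 3664
ΣP(t=0)·Q(t=1) = 17×86 + 1×439 + 12×69 + 11×13 = 1462 + 439 + 828 + 143 = 2872
Index = 3664 / 2872 × 100 = 127.5766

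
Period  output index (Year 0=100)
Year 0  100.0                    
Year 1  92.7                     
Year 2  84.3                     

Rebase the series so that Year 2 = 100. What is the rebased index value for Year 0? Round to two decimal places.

118.62

Rebased(Year 0) = 100.0 / 84.3 × 100 = 118.6240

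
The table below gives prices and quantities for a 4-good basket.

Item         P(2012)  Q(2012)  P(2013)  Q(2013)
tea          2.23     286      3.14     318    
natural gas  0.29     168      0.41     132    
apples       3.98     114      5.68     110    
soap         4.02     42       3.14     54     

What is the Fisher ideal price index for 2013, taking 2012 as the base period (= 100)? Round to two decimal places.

Laspeyres component (base-period weights):
ΣP(2013)Q(2012) = 3.14×286 + 0.41×168 + 5.68×114 + 3.14×42 = 898.04 + 68.88 + 647.52 + 131.88 = 1746.32
ΣP(2012)Q(2012) = 2.23×286 + 0.29×168 + 3.98×114 + 4.02×42 = 637.78 + 48.72 + 453.72 + 168.84 = 1309.06
L = 1746.32 / 1309.06 × 100 = 133.4026
Paasche component (current-period weights):
ΣP(2013)Q(2013) = 3.14×318 + 0.41×132 + 5.68×110 + 3.14×54 = 998.52 + 54.12 + 624.8 + 169.56 = 1847
ΣP(2012)Q(2013) = 2.23×318 + 0.29×132 + 3.98×110 + 4.02×54 = 709.14 + 38.28 + 437.8 + 217.08 = 1402.3
P = 1847 / 1402.3 × 100 = 131.7122
Fisher = √(L × P) = √(133.4026 × 131.7122) = 132.5547

132.55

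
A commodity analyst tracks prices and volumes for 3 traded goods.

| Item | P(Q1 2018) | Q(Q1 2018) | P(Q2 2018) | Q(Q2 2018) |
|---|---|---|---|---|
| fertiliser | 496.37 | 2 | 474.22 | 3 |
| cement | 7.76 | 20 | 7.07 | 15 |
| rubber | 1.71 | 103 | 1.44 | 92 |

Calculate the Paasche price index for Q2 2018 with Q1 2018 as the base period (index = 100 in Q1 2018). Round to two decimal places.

94.23

Paasche price index uses current-period quantities as weights.
ΣP(Q2 2018)·Q(Q2 2018) = 474.22×3 + 7.07×15 + 1.44×92 = 1422.66 + 106.05 + 132.48 = 1661.19
ΣP(Q1 2018)·Q(Q2 2018) = 496.37×3 + 7.76×15 + 1.71×92 = 1489.11 + 116.4 + 157.32 = 1762.83
Index = 1661.19 / 1762.83 × 100 = 94.2343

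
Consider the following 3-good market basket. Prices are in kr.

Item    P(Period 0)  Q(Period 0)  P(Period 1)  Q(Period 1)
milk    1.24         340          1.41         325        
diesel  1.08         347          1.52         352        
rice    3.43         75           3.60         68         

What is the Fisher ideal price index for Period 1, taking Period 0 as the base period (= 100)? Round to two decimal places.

121.50

Laspeyres component (base-period weights):
ΣP(Period 1)Q(Period 0) = 1.41×340 + 1.52×347 + 3.60×75 = 479.4 + 527.44 + 270 = 1276.84
ΣP(Period 0)Q(Period 0) = 1.24×340 + 1.08×347 + 3.43×75 = 421.6 + 374.76 + 257.25 = 1053.61
L = 1276.84 / 1053.61 × 100 = 121.1872
Paasche component (current-period weights):
ΣP(Period 1)Q(Period 1) = 1.41×325 + 1.52×352 + 3.60×68 = 458.25 + 535.04 + 244.8 = 1238.09
ΣP(Period 0)Q(Period 1) = 1.24×325 + 1.08×352 + 3.43×68 = 403 + 380.16 + 233.24 = 1016.4
P = 1238.09 / 1016.4 × 100 = 121.8113
Fisher = √(L × P) = √(121.1872 × 121.8113) = 121.4988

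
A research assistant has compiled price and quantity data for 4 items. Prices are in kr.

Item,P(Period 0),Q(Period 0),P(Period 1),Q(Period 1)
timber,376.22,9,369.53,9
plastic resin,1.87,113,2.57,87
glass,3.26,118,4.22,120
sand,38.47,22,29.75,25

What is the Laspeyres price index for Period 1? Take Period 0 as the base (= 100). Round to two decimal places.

98.76

Laspeyres price index uses base-period quantities as weights.
ΣP(Period 1)·Q(Period 0) = 369.53×9 + 2.57×113 + 4.22×118 + 29.75×22 = 3325.77 + 290.41 + 497.96 + 654.5 = 4768.64
ΣP(Period 0)·Q(Period 0) = 376.22×9 + 1.87×113 + 3.26×118 + 38.47×22 = 3385.98 + 211.31 + 384.68 + 846.34 = 4828.31
Index = 4768.64 / 4828.31 × 100 = 98.7642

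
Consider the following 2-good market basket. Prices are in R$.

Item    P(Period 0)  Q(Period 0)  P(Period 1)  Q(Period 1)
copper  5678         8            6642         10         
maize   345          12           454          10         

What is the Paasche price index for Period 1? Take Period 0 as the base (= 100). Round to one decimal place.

117.8

Paasche price index uses current-period quantities as weights.
ΣP(Period 1)·Q(Period 1) = 6642×10 + 454×10 = 66420 + 4540 = 70960
ΣP(Period 0)·Q(Period 1) = 5678×10 + 345×10 = 56780 + 3450 = 60230
Index = 70960 / 60230 × 100 = 117.8150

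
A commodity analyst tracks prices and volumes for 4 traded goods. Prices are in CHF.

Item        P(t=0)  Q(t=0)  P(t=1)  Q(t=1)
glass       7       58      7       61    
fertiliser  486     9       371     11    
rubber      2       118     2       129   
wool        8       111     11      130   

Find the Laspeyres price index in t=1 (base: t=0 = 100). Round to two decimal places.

Laspeyres price index uses base-period quantities as weights.
ΣP(t=1)·Q(t=0) = 7×58 + 371×9 + 2×118 + 11×111 = 406 + 3339 + 236 + 1221 = 5202
ΣP(t=0)·Q(t=0) = 7×58 + 486×9 + 2×118 + 8×111 = 406 + 4374 + 236 + 888 = 5904
Index = 5202 / 5904 × 100 = 88.1098

88.11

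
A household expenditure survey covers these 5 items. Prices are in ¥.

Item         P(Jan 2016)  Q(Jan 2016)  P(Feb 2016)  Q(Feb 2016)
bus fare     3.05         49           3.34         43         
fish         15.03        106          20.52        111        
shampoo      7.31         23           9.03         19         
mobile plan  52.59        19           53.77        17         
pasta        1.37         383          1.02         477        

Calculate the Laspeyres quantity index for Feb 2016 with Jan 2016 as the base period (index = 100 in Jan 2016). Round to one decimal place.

Laspeyres quantity index uses base-period prices as weights.
ΣP(Jan 2016)·Q(Feb 2016) = 3.05×43 + 15.03×111 + 7.31×19 + 52.59×17 + 1.37×477 = 131.15 + 1668.33 + 138.89 + 894.03 + 653.49 = 3485.89
ΣP(Jan 2016)·Q(Jan 2016) = 3.05×49 + 15.03×106 + 7.31×23 + 52.59×19 + 1.37×383 = 149.45 + 1593.18 + 168.13 + 999.21 + 524.71 = 3434.68
Index = 3485.89 / 3434.68 × 100 = 101.4910

101.5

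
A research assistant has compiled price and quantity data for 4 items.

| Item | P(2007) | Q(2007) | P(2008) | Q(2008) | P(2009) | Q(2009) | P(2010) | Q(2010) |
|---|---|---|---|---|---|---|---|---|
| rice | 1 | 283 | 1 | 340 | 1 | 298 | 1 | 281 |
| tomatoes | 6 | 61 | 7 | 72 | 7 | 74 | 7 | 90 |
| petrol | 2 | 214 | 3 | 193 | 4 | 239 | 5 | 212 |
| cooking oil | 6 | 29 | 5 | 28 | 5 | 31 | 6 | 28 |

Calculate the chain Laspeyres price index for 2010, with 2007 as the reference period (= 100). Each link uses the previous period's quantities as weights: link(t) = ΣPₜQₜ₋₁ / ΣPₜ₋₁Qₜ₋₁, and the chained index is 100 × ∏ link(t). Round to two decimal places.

Link 2007→2008:
ΣP(2008)Q(2007) = 1×283 + 7×61 + 3×214 + 5×29 = 283 + 427 + 642 + 145 = 1497
ΣP(2007)Q(2007) = 1×283 + 6×61 + 2×214 + 6×29 = 283 + 366 + 428 + 174 = 1251
link = 1497/1251 = 1.196643
Link 2008→2009:
ΣP(2009)Q(2008) = 1×340 + 7×72 + 4×193 + 5×28 = 340 + 504 + 772 + 140 = 1756
ΣP(2008)Q(2008) = 1×340 + 7×72 + 3×193 + 5×28 = 340 + 504 + 579 + 140 = 1563
link = 1756/1563 = 1.123480
Link 2009→2010:
ΣP(2010)Q(2009) = 1×298 + 7×74 + 5×239 + 6×31 = 298 + 518 + 1195 + 186 = 2197
ΣP(2009)Q(2009) = 1×298 + 7×74 + 4×239 + 5×31 = 298 + 518 + 956 + 155 = 1927
link = 2197/1927 = 1.140114
Chained index = 100 × 1.196643 × 1.123480 × 1.140114 = 153.2775

153.28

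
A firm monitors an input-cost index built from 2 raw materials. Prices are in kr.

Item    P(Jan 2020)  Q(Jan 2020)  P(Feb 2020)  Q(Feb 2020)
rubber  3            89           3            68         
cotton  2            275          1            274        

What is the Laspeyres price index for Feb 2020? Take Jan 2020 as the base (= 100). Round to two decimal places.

66.34

Laspeyres price index uses base-period quantities as weights.
ΣP(Feb 2020)·Q(Jan 2020) = 3×89 + 1×275 = 267 + 275 = 542
ΣP(Jan 2020)·Q(Jan 2020) = 3×89 + 2×275 = 267 + 550 = 817
Index = 542 / 817 × 100 = 66.3403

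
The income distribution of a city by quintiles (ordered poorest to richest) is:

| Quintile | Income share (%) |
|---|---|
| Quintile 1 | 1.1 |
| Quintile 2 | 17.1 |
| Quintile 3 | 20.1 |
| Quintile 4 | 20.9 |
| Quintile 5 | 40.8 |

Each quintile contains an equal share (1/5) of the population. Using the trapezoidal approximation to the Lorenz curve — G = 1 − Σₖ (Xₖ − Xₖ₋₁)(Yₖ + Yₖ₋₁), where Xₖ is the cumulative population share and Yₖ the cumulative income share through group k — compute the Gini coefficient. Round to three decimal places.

0.333

Cumulative income shares Yₖ: 0.0110, 0.1820, 0.3830, 0.5920, 1.0000
Σ (Xₖ−Xₖ₋₁)(Yₖ+Yₖ₋₁) = (1/5)(0.0110+0.0000) + (1/5)(0.1820+0.0110) + (1/5)(0.3830+0.1820) + (1/5)(0.5920+0.3830) + (1/5)(1.0000+0.5920)
  = 0.0022 + 0.0386 + 0.1130 + 0.1950 + 0.3184 = 0.6672
G = 1 − 0.6672 = 0.3328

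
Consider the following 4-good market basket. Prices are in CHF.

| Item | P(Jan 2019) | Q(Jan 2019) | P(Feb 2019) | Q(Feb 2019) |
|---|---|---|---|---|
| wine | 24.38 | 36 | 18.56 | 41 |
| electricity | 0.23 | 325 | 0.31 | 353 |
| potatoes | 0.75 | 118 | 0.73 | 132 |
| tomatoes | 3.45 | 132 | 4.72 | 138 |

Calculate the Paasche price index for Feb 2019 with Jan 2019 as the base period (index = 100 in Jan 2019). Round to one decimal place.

97.7

Paasche price index uses current-period quantities as weights.
ΣP(Feb 2019)·Q(Feb 2019) = 18.56×41 + 0.31×353 + 0.73×132 + 4.72×138 = 760.96 + 109.43 + 96.36 + 651.36 = 1618.11
ΣP(Jan 2019)·Q(Feb 2019) = 24.38×41 + 0.23×353 + 0.75×132 + 3.45×138 = 999.58 + 81.19 + 99 + 476.1 = 1655.87
Index = 1618.11 / 1655.87 × 100 = 97.7196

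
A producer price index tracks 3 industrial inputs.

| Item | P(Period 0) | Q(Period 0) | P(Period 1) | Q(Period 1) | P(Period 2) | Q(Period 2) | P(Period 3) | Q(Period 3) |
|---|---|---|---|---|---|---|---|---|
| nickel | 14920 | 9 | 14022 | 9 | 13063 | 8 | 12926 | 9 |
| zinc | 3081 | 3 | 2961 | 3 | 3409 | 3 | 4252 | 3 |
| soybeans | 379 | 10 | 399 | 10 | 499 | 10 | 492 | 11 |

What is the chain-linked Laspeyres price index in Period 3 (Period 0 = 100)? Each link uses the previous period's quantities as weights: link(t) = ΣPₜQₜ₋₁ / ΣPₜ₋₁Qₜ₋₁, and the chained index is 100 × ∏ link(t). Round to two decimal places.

91.16

Link Period 0→Period 1:
ΣP(Period 1)Q(Period 0) = 14022×9 + 2961×3 + 399×10 = 126198 + 8883 + 3990 = 139071
ΣP(Period 0)Q(Period 0) = 14920×9 + 3081×3 + 379×10 = 134280 + 9243 + 3790 = 147313
link = 139071/147313 = 0.944051
Link Period 1→Period 2:
ΣP(Period 2)Q(Period 1) = 13063×9 + 3409×3 + 499×10 = 117567 + 10227 + 4990 = 132784
ΣP(Period 1)Q(Period 1) = 14022×9 + 2961×3 + 399×10 = 126198 + 8883 + 3990 = 139071
link = 132784/139071 = 0.954793
Link Period 2→Period 3:
ΣP(Period 3)Q(Period 2) = 12926×8 + 4252×3 + 492×10 = 103408 + 12756 + 4920 = 121084
ΣP(Period 2)Q(Period 2) = 13063×8 + 3409×3 + 499×10 = 104504 + 10227 + 4990 = 119721
link = 121084/119721 = 1.011385
Chained index = 100 × 0.944051 × 0.954793 × 1.011385 = 91.1635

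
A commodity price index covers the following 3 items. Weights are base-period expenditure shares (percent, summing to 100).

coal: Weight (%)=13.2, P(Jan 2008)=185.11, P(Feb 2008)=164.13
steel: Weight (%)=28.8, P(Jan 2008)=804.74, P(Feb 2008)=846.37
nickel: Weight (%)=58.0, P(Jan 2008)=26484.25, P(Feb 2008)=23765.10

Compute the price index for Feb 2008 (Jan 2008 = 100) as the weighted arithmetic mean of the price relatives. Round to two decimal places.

94.04

coal: 13.2 × (164.13/185.11) = 13.2 × 0.886662 = 11.7039
steel: 28.8 × (846.37/804.74) = 28.8 × 1.051731 = 30.2899
nickel: 58.0 × (23765.10/26484.25) = 58.0 × 0.897330 = 52.0451
Index = Σ wᵢ·(p₁ᵢ/p₀ᵢ) = 11.7039 + 30.2899 + 52.0451 = 94.0389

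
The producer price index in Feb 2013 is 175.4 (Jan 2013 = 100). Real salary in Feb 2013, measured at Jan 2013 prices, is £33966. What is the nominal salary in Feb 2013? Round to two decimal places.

59576.36

Nominal = Real × (Index/100) = 33966 × (175.4/100)
        = 33966 × 1.754 = 59576.3640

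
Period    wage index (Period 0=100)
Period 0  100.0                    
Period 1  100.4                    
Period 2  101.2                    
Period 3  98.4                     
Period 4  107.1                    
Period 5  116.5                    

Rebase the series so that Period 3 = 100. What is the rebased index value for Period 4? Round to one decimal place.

108.8

Rebased(Period 4) = 107.1 / 98.4 × 100 = 108.8415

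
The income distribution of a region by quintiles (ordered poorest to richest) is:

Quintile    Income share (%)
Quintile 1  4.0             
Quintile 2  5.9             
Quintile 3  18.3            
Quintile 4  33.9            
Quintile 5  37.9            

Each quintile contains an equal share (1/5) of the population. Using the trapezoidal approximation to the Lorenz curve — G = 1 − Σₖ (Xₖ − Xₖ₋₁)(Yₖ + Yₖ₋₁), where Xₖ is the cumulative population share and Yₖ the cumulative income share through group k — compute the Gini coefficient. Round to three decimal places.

Cumulative income shares Yₖ: 0.0400, 0.0990, 0.2820, 0.6210, 1.0000
Σ (Xₖ−Xₖ₋₁)(Yₖ+Yₖ₋₁) = (1/5)(0.0400+0.0000) + (1/5)(0.0990+0.0400) + (1/5)(0.2820+0.0990) + (1/5)(0.6210+0.2820) + (1/5)(1.0000+0.6210)
  = 0.0080 + 0.0278 + 0.0762 + 0.1806 + 0.3242 = 0.6168
G = 1 − 0.6168 = 0.3832

0.383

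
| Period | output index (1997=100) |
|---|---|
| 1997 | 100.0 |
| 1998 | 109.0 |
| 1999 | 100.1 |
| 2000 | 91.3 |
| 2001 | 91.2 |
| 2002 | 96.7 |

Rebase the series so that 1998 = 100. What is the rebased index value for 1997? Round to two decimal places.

91.74

Rebased(1997) = 100.0 / 109.0 × 100 = 91.7431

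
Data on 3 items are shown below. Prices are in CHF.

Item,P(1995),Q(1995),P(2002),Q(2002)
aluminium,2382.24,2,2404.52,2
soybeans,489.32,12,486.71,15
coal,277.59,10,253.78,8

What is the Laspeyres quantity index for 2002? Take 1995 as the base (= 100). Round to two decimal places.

106.81

Laspeyres quantity index uses base-period prices as weights.
ΣP(1995)·Q(2002) = 2382.24×2 + 489.32×15 + 277.59×8 = 4764.48 + 7339.8 + 2220.72 = 14325
ΣP(1995)·Q(1995) = 2382.24×2 + 489.32×12 + 277.59×10 = 4764.48 + 5871.84 + 2775.9 = 13412.22
Index = 14325 / 13412.22 × 100 = 106.8056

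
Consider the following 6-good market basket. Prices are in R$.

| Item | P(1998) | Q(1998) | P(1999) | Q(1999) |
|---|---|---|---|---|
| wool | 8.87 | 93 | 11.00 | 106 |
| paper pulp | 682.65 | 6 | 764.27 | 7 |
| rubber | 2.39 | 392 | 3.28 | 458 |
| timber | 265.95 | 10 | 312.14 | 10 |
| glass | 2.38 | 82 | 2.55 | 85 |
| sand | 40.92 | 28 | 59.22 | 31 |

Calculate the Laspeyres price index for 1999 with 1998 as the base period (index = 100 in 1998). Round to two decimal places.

120.54

Laspeyres price index uses base-period quantities as weights.
ΣP(1999)·Q(1998) = 11.00×93 + 764.27×6 + 3.28×392 + 312.14×10 + 2.55×82 + 59.22×28 = 1023 + 4585.62 + 1285.76 + 3121.4 + 209.1 + 1658.16 = 11883.04
ΣP(1998)·Q(1998) = 8.87×93 + 682.65×6 + 2.39×392 + 265.95×10 + 2.38×82 + 40.92×28 = 824.91 + 4095.9 + 936.88 + 2659.5 + 195.16 + 1145.76 = 9858.11
Index = 11883.04 / 9858.11 × 100 = 120.5408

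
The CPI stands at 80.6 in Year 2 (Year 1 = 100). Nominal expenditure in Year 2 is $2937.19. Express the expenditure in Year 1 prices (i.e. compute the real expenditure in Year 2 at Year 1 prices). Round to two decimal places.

3644.16

Real = Nominal ÷ (Index/100) = 2937.19 ÷ (80.6/100)
     = 2937.19 ÷ 0.806 = 3644.1563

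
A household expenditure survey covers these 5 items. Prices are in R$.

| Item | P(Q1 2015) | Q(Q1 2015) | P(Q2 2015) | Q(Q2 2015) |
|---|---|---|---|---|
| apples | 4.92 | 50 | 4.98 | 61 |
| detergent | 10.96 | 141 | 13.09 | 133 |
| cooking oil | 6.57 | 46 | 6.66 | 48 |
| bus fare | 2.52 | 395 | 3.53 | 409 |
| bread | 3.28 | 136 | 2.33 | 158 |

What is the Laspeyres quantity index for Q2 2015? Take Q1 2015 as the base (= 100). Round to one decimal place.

102.5

Laspeyres quantity index uses base-period prices as weights.
ΣP(Q1 2015)·Q(Q2 2015) = 4.92×61 + 10.96×133 + 6.57×48 + 2.52×409 + 3.28×158 = 300.12 + 1457.68 + 315.36 + 1030.68 + 518.24 = 3622.08
ΣP(Q1 2015)·Q(Q1 2015) = 4.92×50 + 10.96×141 + 6.57×46 + 2.52×395 + 3.28×136 = 246 + 1545.36 + 302.22 + 995.4 + 446.08 = 3535.06
Index = 3622.08 / 3535.06 × 100 = 102.4616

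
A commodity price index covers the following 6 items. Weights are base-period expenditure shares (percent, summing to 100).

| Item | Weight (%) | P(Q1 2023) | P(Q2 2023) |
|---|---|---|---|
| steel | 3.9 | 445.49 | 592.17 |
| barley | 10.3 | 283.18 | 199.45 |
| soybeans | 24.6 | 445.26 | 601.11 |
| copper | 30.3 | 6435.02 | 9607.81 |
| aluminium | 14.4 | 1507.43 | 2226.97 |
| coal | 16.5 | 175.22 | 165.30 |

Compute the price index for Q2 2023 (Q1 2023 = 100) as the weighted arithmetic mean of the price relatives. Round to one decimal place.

127.7

steel: 3.9 × (592.17/445.49) = 3.9 × 1.329255 = 5.1841
barley: 10.3 × (199.45/283.18) = 10.3 × 0.704322 = 7.2545
soybeans: 24.6 × (601.11/445.26) = 24.6 × 1.350020 = 33.2105
copper: 30.3 × (9607.81/6435.02) = 30.3 × 1.493051 = 45.2394
aluminium: 14.4 × (2226.97/1507.43) = 14.4 × 1.477329 = 21.2735
coal: 16.5 × (165.30/175.22) = 16.5 × 0.943385 = 15.5659
Index = Σ wᵢ·(p₁ᵢ/p₀ᵢ) = 5.1841 + 7.2545 + 33.2105 + 45.2394 + 21.2735 + 15.5659 = 127.7279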